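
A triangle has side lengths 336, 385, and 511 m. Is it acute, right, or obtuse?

right

Compare the square of the longest side to the sum of squares of the other two: 336² + 385² = 261121 = 511².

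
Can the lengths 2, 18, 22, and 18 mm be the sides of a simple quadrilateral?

A quadrilateral exists iff every side is shorter than the sum of the others — equivalently, the longest side is less than the sum of the rest.
Longest side 22 < 38 (sum of the remaining 3), so yes.

Yes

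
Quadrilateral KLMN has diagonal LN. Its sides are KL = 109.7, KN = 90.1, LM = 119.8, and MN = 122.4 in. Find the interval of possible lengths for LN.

From triangle KLN: |109.7 − 90.1| < LN < 109.7 + 90.1, i.e. 19.6 < LN < 199.8.
From triangle MLN: 2.6 < LN < 242.2.
Both must hold, so LN lies in the intersection.

19.6 < LN < 199.8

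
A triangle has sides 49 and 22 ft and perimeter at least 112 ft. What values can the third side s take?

Triangle inequality alone gives 27 < s < 71.
The perimeter condition gives s ≥ 112 − 49 − 22 = 41.
Intersecting the two: 41 ≤ s < 71.

41 ≤ s < 71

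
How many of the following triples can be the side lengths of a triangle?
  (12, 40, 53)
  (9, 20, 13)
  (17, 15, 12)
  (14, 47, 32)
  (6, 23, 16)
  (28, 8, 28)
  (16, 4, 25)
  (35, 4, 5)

3

(12,40,53): 12+40 ≤ 53 → not valid
(9,13,20): 9+13 > 20 → valid
(12,15,17): 12+15 > 17 → valid
(14,32,47): 14+32 ≤ 47 → not valid
(6,16,23): 6+16 ≤ 23 → not valid
(8,28,28): 8+28 > 28 → valid
(4,16,25): 4+16 ≤ 25 → not valid
(4,5,35): 4+5 ≤ 35 → not valid
3 of the 8 triples form a triangle.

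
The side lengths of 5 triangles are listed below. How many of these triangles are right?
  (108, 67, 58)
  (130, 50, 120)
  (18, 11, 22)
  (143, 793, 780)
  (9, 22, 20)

(108,67,58): 58²+67² = 7853 < 11664 = 108² → obtuse
(130,50,120): 50²+120² = 16900 = 130² → right
(18,11,22): 11²+18² = 445 < 484 = 22² → obtuse
(143,793,780): 143²+780² = 628849 = 793² → right
(9,22,20): 9²+20² = 481 < 484 = 22² → obtuse
2 of the 5 are right.

2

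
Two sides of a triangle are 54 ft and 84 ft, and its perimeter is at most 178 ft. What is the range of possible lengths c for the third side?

30 < c ≤ 40

Triangle inequality alone gives 30 < c < 138.
The perimeter condition gives c ≤ 178 − 54 − 84 = 40.
Intersecting the two: 30 < c ≤ 40.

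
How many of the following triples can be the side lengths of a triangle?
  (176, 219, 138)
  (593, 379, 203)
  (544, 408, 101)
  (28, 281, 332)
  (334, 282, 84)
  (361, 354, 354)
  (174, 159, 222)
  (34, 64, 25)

4

(138,176,219): 138+176 > 219 → valid
(203,379,593): 203+379 ≤ 593 → not valid
(101,408,544): 101+408 ≤ 544 → not valid
(28,281,332): 28+281 ≤ 332 → not valid
(84,282,334): 84+282 > 334 → valid
(354,354,361): 354+354 > 361 → valid
(159,174,222): 159+174 > 222 → valid
(25,34,64): 25+34 ≤ 64 → not valid
4 of the 8 triples form a triangle.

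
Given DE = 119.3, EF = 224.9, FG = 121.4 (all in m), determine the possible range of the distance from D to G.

0 ≤ DG ≤ 465.6 m

The maximum is all hops collinear in one direction: 119.3 + 224.9 + 121.4 = 465.6.
The longest hop is 224.9; the others sum to 240.7. Since 224.9 ≤ 240.7, the path can fold back on itself completely, so the minimum distance is 0.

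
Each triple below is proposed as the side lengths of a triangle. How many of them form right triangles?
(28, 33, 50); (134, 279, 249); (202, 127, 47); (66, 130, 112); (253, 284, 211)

(28,33,50): 28²+33² = 1873 < 2500 = 50² → obtuse
(134,279,249): 134²+249² = 79957 > 77841 = 279² → acute
(202,127,47): 47+127 ≤ 202, not a triangle
(66,130,112): 66²+112² = 16900 = 130² → right
(253,284,211): 211²+253² = 108530 > 80656 = 284² → acute
1 of the 5 is right.

1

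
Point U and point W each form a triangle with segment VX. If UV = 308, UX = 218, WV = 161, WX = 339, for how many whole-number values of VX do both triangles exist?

From triangle UVX: 90 < VX < 526.
From triangle WVX: 178 < VX < 500.
Intersection: 178 < VX < 500, so integers 179 through 499: 321 values.

321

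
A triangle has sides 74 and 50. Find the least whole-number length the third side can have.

The third side must be strictly greater than |74 − 50| = 24.
The smallest integer above 24 is 25.

25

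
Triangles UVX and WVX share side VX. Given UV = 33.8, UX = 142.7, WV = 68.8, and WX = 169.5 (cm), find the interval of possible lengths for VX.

108.9 < VX < 176.5

From triangle UVX: |33.8 − 142.7| < VX < 33.8 + 142.7, i.e. 108.9 < VX < 176.5.
From triangle WVX: 100.7 < VX < 238.3.
Both must hold, so VX lies in the intersection.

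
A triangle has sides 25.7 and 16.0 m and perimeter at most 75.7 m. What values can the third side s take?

Triangle inequality alone gives 9.7 < s < 41.7.
The perimeter condition gives s ≤ 75.7 − 25.7 − 16.0 = 34.0.
Intersecting the two: 9.7 < s ≤ 34.0.

9.7 < s ≤ 34.0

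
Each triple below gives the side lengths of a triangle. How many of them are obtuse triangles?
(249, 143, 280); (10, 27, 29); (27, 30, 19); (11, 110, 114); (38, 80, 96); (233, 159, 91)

4

(249,143,280): 143²+249² = 82450 > 78400 = 280² → acute
(10,27,29): 10²+27² = 829 < 841 = 29² → obtuse
(27,30,19): 19²+27² = 1090 > 900 = 30² → acute
(11,110,114): 11²+110² = 12221 < 12996 = 114² → obtuse
(38,80,96): 38²+80² = 7844 < 9216 = 96² → obtuse
(233,159,91): 91²+159² = 33562 < 54289 = 233² → obtuse
4 of the 6 are obtuse.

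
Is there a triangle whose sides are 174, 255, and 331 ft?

Yes

The longest side is 331, and the other two sum to 429.
Since 429 > 331, the triangle inequality holds.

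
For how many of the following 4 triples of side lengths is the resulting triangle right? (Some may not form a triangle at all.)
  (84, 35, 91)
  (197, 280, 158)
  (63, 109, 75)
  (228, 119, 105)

1

(84,35,91): 35²+84² = 8281 = 91² → right
(197,280,158): 158²+197² = 63773 < 78400 = 280² → obtuse
(63,109,75): 63²+75² = 9594 < 11881 = 109² → obtuse
(228,119,105): 105+119 ≤ 228, not a triangle
1 of the 4 is right.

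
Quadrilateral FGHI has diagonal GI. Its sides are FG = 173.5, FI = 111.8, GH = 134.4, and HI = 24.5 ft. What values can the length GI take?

From triangle FGI: |173.5 − 111.8| < GI < 173.5 + 111.8, i.e. 61.7 < GI < 285.3.
From triangle HGI: 109.9 < GI < 158.9.
Both must hold, so GI lies in the intersection.

109.9 < GI < 158.9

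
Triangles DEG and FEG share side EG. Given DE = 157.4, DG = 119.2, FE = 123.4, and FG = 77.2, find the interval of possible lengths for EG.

From triangle DEG: |157.4 − 119.2| < EG < 157.4 + 119.2, i.e. 38.2 < EG < 276.6.
From triangle FEG: 46.2 < EG < 200.6.
Both must hold, so EG lies in the intersection.

46.2 < EG < 200.6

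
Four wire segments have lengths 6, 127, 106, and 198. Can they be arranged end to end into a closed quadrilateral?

A quadrilateral exists iff every side is shorter than the sum of the others — equivalently, the longest side is less than the sum of the rest.
Longest side 198 < 239 (sum of the remaining 3), so yes.

Yes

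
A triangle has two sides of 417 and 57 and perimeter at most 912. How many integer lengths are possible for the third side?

Triangle inequality: 360 < x < 474. Perimeter ≤ 912 gives x ≤ 912 − 417 − 57 = 438.
So 360 < x ≤ 438; integers 361 through 438: 78 values.

78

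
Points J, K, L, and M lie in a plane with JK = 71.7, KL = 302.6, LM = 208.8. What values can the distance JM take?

22.1 ≤ JM ≤ 583.1

The maximum is all hops collinear in one direction: 71.7 + 302.6 + 208.8 = 583.1.
The longest hop is 302.6; the others sum to 280.5. Folding the others back against it leaves at least 302.6 − 280.5 = 22.1.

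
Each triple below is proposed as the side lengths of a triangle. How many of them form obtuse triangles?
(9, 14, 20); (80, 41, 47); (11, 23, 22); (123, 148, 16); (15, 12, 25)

(9,14,20): 9²+14² = 277 < 400 = 20² → obtuse
(80,41,47): 41²+47² = 3890 < 6400 = 80² → obtuse
(11,23,22): 11²+22² = 605 > 529 = 23² → acute
(123,148,16): 16+123 ≤ 148, not a triangle
(15,12,25): 12²+15² = 369 < 625 = 25² → obtuse
3 of the 5 are obtuse.

3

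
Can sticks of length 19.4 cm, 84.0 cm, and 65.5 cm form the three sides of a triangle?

The longest side is 84.0, and the other two sum to 84.9.
Since 84.9 > 84.0, the triangle inequality holds.

Yes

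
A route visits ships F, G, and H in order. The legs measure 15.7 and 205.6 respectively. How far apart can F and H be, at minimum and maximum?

By the triangle inequality, |15.7 − 205.6| ≤ FH ≤ 15.7 + 205.6.

189.9 ≤ FH ≤ 221.3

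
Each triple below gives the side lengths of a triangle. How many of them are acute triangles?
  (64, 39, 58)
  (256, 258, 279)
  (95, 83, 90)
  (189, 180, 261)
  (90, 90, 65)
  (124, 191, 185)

5

(64,39,58): 39²+58² = 4885 > 4096 = 64² → acute
(256,258,279): 256²+258² = 132100 > 77841 = 279² → acute
(95,83,90): 83²+90² = 14989 > 9025 = 95² → acute
(189,180,261): 180²+189² = 68121 = 261² → right
(90,90,65): 65²+90² = 12325 > 8100 = 90² → acute
(124,191,185): 124²+185² = 49601 > 36481 = 191² → acute
5 of the 6 are acute.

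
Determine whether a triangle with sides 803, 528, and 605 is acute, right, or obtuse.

Compare the square of the longest side to the sum of squares of the other two: 528² + 605² = 644809 = 803².

right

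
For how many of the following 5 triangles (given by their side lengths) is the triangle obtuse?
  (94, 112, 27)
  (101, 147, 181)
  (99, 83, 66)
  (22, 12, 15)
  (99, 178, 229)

4

(94,112,27): 27²+94² = 9565 < 12544 = 112² → obtuse
(101,147,181): 101²+147² = 31810 < 32761 = 181² → obtuse
(99,83,66): 66²+83² = 11245 > 9801 = 99² → acute
(22,12,15): 12²+15² = 369 < 484 = 22² → obtuse
(99,178,229): 99²+178² = 41485 < 52441 = 229² → obtuse
4 of the 5 are obtuse.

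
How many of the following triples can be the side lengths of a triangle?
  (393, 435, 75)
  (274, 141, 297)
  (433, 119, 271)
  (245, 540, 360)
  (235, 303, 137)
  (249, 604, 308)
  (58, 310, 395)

(75,393,435): 75+393 > 435 → valid
(141,274,297): 141+274 > 297 → valid
(119,271,433): 119+271 ≤ 433 → not valid
(245,360,540): 245+360 > 540 → valid
(137,235,303): 137+235 > 303 → valid
(249,308,604): 249+308 ≤ 604 → not valid
(58,310,395): 58+310 ≤ 395 → not valid
4 of the 7 triples form a triangle.

4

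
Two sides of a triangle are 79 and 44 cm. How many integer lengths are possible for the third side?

87

The third side lies in the open interval (35, 123).
Integers from 36 to 122 inclusive: 122 − 36 + 1 = 87.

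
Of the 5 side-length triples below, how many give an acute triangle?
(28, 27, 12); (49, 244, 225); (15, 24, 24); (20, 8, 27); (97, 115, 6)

(28,27,12): 12²+27² = 873 > 784 = 28² → acute
(49,244,225): 49²+225² = 53026 < 59536 = 244² → obtuse
(15,24,24): 15²+24² = 801 > 576 = 24² → acute
(20,8,27): 8²+20² = 464 < 729 = 27² → obtuse
(97,115,6): 6+97 ≤ 115, not a triangle
2 of the 5 are acute.

2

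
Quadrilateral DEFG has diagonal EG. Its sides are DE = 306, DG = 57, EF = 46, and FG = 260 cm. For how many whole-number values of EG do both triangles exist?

56

From triangle DEG: 249 < EG < 363.
From triangle FEG: 214 < EG < 306.
Intersection: 249 < EG < 306, so integers 250 through 305: 56 values.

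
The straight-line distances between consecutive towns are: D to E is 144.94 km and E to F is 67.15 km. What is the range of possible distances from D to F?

77.79 ≤ DF ≤ 212.09 km

By the triangle inequality, |144.94 − 67.15| ≤ DF ≤ 144.94 + 67.15.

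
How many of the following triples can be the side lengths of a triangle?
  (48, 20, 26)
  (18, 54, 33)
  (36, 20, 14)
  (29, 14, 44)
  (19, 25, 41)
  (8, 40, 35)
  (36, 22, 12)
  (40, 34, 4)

2

(20,26,48): 20+26 ≤ 48 → not valid
(18,33,54): 18+33 ≤ 54 → not valid
(14,20,36): 14+20 ≤ 36 → not valid
(14,29,44): 14+29 ≤ 44 → not valid
(19,25,41): 19+25 > 41 → valid
(8,35,40): 8+35 > 40 → valid
(12,22,36): 12+22 ≤ 36 → not valid
(4,34,40): 4+34 ≤ 40 → not valid
2 of the 8 triples form a triangle.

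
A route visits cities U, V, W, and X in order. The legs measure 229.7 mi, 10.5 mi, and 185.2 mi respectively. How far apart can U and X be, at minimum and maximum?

34.0 ≤ UX ≤ 425.4 mi

The maximum is all hops collinear in one direction: 229.7 + 10.5 + 185.2 = 425.4.
The longest hop is 229.7; the others sum to 195.7. Folding the others back against it leaves at least 229.7 − 195.7 = 34.0.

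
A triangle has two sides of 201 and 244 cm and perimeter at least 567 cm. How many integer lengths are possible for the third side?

323

Triangle inequality: 43 < x < 445. Perimeter ≥ 567 gives x ≥ 567 − 201 − 244 = 122.
So 122 ≤ x < 445; integers 122 through 444: 323 values.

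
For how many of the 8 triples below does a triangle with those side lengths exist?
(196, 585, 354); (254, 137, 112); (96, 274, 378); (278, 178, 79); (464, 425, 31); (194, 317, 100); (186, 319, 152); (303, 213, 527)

(196,354,585): 196+354 ≤ 585 → not valid
(112,137,254): 112+137 ≤ 254 → not valid
(96,274,378): 96+274 ≤ 378 → not valid
(79,178,278): 79+178 ≤ 278 → not valid
(31,425,464): 31+425 ≤ 464 → not valid
(100,194,317): 100+194 ≤ 317 → not valid
(152,186,319): 152+186 > 319 → valid
(213,303,527): 213+303 ≤ 527 → not valid
1 of the 8 triples forms a triangle.

1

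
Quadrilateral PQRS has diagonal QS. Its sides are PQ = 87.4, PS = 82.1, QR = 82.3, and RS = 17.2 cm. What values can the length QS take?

From triangle PQS: |87.4 − 82.1| < QS < 87.4 + 82.1, i.e. 5.3 < QS < 169.5.
From triangle RQS: 65.1 < QS < 99.5.
Both must hold, so QS lies in the intersection.

65.1 < QS < 99.5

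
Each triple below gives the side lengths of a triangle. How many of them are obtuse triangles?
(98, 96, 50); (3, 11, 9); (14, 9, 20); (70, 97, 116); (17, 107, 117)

(98,96,50): 50²+96² = 11716 > 9604 = 98² → acute
(3,11,9): 3²+9² = 90 < 121 = 11² → obtuse
(14,9,20): 9²+14² = 277 < 400 = 20² → obtuse
(70,97,116): 70²+97² = 14309 > 13456 = 116² → acute
(17,107,117): 17²+107² = 11738 < 13689 = 117² → obtuse
3 of the 5 are obtuse.

3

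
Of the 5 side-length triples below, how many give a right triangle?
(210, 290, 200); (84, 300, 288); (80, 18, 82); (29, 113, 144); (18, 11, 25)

(210,290,200): 200²+210² = 84100 = 290² → right
(84,300,288): 84²+288² = 90000 = 300² → right
(80,18,82): 18²+80² = 6724 = 82² → right
(29,113,144): 29+113 ≤ 144, not a triangle
(18,11,25): 11²+18² = 445 < 625 = 25² → obtuse
3 of the 5 are right.

3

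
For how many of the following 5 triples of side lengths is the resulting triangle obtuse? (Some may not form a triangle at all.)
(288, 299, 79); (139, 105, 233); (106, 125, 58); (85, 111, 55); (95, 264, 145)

4

(288,299,79): 79²+288² = 89185 < 89401 = 299² → obtuse
(139,105,233): 105²+139² = 30346 < 54289 = 233² → obtuse
(106,125,58): 58²+106² = 14600 < 15625 = 125² → obtuse
(85,111,55): 55²+85² = 10250 < 12321 = 111² → obtuse
(95,264,145): 95+145 ≤ 264, not a triangle
4 of the 5 are obtuse.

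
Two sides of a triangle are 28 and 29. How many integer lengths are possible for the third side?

55

The third side lies in the open interval (1, 57).
Integers from 2 to 56 inclusive: 56 − 2 + 1 = 55.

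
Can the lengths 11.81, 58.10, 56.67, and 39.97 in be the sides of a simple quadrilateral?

A quadrilateral exists iff every side is shorter than the sum of the others — equivalently, the longest side is less than the sum of the rest.
Longest side 58.10 < 108.45 (sum of the remaining 3), so yes.

Yes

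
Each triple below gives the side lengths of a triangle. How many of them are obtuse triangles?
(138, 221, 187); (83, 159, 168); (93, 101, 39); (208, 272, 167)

(138,221,187): 138²+187² = 54013 > 48841 = 221² → acute
(83,159,168): 83²+159² = 32170 > 28224 = 168² → acute
(93,101,39): 39²+93² = 10170 < 10201 = 101² → obtuse
(208,272,167): 167²+208² = 71153 < 73984 = 272² → obtuse
2 of the 4 are obtuse.

2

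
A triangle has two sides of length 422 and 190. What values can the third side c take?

By the triangle inequality, c must be less than 422 + 190 = 612 and greater than |422 − 190| = 232.

232 < c < 612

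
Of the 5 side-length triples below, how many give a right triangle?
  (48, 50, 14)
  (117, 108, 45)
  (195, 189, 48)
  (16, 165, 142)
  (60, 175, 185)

(48,50,14): 14²+48² = 2500 = 50² → right
(117,108,45): 45²+108² = 13689 = 117² → right
(195,189,48): 48²+189² = 38025 = 195² → right
(16,165,142): 16+142 ≤ 165, not a triangle
(60,175,185): 60²+175² = 34225 = 185² → right
4 of the 5 are right.

4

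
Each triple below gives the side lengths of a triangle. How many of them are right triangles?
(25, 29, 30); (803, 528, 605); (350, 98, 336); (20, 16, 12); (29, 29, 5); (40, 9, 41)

4

(25,29,30): 25²+29² = 1466 > 900 = 30² → acute
(803,528,605): 528²+605² = 644809 = 803² → right
(350,98,336): 98²+336² = 122500 = 350² → right
(20,16,12): 12²+16² = 400 = 20² → right
(29,29,5): 5²+29² = 866 > 841 = 29² → acute
(40,9,41): 9²+40² = 1681 = 41² → right
4 of the 6 are right.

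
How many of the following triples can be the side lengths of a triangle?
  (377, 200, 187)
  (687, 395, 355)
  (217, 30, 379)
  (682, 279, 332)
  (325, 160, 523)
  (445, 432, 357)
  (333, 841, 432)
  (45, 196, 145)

3

(187,200,377): 187+200 > 377 → valid
(355,395,687): 355+395 > 687 → valid
(30,217,379): 30+217 ≤ 379 → not valid
(279,332,682): 279+332 ≤ 682 → not valid
(160,325,523): 160+325 ≤ 523 → not valid
(357,432,445): 357+432 > 445 → valid
(333,432,841): 333+432 ≤ 841 → not valid
(45,145,196): 45+145 ≤ 196 → not valid
3 of the 8 triples form a triangle.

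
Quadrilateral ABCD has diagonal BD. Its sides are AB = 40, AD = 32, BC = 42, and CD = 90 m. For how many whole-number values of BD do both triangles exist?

23

From triangle ABD: 8 < BD < 72.
From triangle CBD: 48 < BD < 132.
Intersection: 48 < BD < 72, so integers 49 through 71: 23 values.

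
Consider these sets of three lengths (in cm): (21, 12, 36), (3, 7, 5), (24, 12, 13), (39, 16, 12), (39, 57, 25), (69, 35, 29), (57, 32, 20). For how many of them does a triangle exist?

3

(12,21,36): 12+21 ≤ 36 → not valid
(3,5,7): 3+5 > 7 → valid
(12,13,24): 12+13 > 24 → valid
(12,16,39): 12+16 ≤ 39 → not valid
(25,39,57): 25+39 > 57 → valid
(29,35,69): 29+35 ≤ 69 → not valid
(20,32,57): 20+32 ≤ 57 → not valid
3 of the 7 triples form a triangle.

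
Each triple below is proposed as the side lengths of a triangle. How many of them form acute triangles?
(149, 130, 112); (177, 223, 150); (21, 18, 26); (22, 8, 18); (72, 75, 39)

4

(149,130,112): 112²+130² = 29444 > 22201 = 149² → acute
(177,223,150): 150²+177² = 53829 > 49729 = 223² → acute
(21,18,26): 18²+21² = 765 > 676 = 26² → acute
(22,8,18): 8²+18² = 388 < 484 = 22² → obtuse
(72,75,39): 39²+72² = 6705 > 5625 = 75² → acute
4 of the 5 are acute.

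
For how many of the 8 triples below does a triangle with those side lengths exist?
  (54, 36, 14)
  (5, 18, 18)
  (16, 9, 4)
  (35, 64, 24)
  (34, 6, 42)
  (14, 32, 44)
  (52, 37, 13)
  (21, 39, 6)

2

(14,36,54): 14+36 ≤ 54 → not valid
(5,18,18): 5+18 > 18 → valid
(4,9,16): 4+9 ≤ 16 → not valid
(24,35,64): 24+35 ≤ 64 → not valid
(6,34,42): 6+34 ≤ 42 → not valid
(14,32,44): 14+32 > 44 → valid
(13,37,52): 13+37 ≤ 52 → not valid
(6,21,39): 6+21 ≤ 39 → not valid
2 of the 8 triples form a triangle.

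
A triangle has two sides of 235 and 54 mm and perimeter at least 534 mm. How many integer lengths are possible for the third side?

44

Triangle inequality: 181 < x < 289. Perimeter ≥ 534 gives x ≥ 534 − 235 − 54 = 245.
So 245 ≤ x < 289; integers 245 through 288: 44 values.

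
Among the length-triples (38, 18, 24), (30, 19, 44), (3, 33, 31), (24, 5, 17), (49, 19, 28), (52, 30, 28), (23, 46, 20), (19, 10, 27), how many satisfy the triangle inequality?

5

(18,24,38): 18+24 > 38 → valid
(19,30,44): 19+30 > 44 → valid
(3,31,33): 3+31 > 33 → valid
(5,17,24): 5+17 ≤ 24 → not valid
(19,28,49): 19+28 ≤ 49 → not valid
(28,30,52): 28+30 > 52 → valid
(20,23,46): 20+23 ≤ 46 → not valid
(10,19,27): 10+19 > 27 → valid
5 of the 8 triples form a triangle.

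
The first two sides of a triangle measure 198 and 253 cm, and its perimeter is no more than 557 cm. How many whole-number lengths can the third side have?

Triangle inequality: 55 < x < 451. Perimeter ≤ 557 gives x ≤ 557 − 198 − 253 = 106.
So 55 < x ≤ 106; integers 56 through 106: 51 values.

51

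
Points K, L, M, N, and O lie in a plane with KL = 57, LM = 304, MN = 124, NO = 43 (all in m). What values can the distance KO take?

80 ≤ KO ≤ 528 m

The maximum is all hops collinear in one direction: 57 + 304 + 124 + 43 = 528.
The longest hop is 304; the others sum to 224. Folding the others back against it leaves at least 304 − 224 = 80.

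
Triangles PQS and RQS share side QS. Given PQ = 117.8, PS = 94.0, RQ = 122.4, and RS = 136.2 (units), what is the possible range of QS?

From triangle PQS: |117.8 − 94.0| < QS < 117.8 + 94.0, i.e. 23.8 < QS < 211.8.
From triangle RQS: 13.8 < QS < 258.6.
Both must hold, so QS lies in the intersection.

23.8 < QS < 211.8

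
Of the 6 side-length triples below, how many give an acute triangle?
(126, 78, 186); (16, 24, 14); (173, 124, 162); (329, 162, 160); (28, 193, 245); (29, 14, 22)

1

(126,78,186): 78²+126² = 21960 < 34596 = 186² → obtuse
(16,24,14): 14²+16² = 452 < 576 = 24² → obtuse
(173,124,162): 124²+162² = 41620 > 29929 = 173² → acute
(329,162,160): 160+162 ≤ 329, not a triangle
(28,193,245): 28+193 ≤ 245, not a triangle
(29,14,22): 14²+22² = 680 < 841 = 29² → obtuse
1 of the 6 is acute.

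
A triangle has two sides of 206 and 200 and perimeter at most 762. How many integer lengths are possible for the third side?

350

Triangle inequality: 6 < x < 406. Perimeter ≤ 762 gives x ≤ 762 − 206 − 200 = 356.
So 6 < x ≤ 356; integers 7 through 356: 350 values.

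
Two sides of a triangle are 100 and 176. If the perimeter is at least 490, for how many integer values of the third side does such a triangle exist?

62

Triangle inequality: 76 < x < 276. Perimeter ≥ 490 gives x ≥ 490 − 100 − 176 = 214.
So 214 ≤ x < 276; integers 214 through 275: 62 values.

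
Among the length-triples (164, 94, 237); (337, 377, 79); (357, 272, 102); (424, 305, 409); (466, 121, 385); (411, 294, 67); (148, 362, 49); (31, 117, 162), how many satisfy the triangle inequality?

5

(94,164,237): 94+164 > 237 → valid
(79,337,377): 79+337 > 377 → valid
(102,272,357): 102+272 > 357 → valid
(305,409,424): 305+409 > 424 → valid
(121,385,466): 121+385 > 466 → valid
(67,294,411): 67+294 ≤ 411 → not valid
(49,148,362): 49+148 ≤ 362 → not valid
(31,117,162): 31+117 ≤ 162 → not valid
5 of the 8 triples form a triangle.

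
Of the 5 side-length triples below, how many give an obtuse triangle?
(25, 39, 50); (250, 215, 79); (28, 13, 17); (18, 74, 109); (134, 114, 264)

3

(25,39,50): 25²+39² = 2146 < 2500 = 50² → obtuse
(250,215,79): 79²+215² = 52466 < 62500 = 250² → obtuse
(28,13,17): 13²+17² = 458 < 784 = 28² → obtuse
(18,74,109): 18+74 ≤ 109, not a triangle
(134,114,264): 114+134 ≤ 264, not a triangle
3 of the 5 are obtuse.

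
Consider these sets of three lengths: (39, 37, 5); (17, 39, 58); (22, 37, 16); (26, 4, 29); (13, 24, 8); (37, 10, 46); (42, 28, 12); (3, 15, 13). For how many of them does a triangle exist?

5

(5,37,39): 5+37 > 39 → valid
(17,39,58): 17+39 ≤ 58 → not valid
(16,22,37): 16+22 > 37 → valid
(4,26,29): 4+26 > 29 → valid
(8,13,24): 8+13 ≤ 24 → not valid
(10,37,46): 10+37 > 46 → valid
(12,28,42): 12+28 ≤ 42 → not valid
(3,13,15): 3+13 > 15 → valid
5 of the 8 triples form a triangle.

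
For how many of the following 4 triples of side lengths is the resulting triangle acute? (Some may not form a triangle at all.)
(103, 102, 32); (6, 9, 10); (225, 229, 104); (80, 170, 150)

(103,102,32): 32²+102² = 11428 > 10609 = 103² → acute
(6,9,10): 6²+9² = 117 > 100 = 10² → acute
(225,229,104): 104²+225² = 61441 > 52441 = 229² → acute
(80,170,150): 80²+150² = 28900 = 170² → right
3 of the 4 are acute.

3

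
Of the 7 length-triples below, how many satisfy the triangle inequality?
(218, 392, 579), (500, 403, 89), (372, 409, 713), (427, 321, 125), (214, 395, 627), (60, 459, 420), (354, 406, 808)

(218,392,579): 218+392 > 579 → valid
(89,403,500): 89+403 ≤ 500 → not valid
(372,409,713): 372+409 > 713 → valid
(125,321,427): 125+321 > 427 → valid
(214,395,627): 214+395 ≤ 627 → not valid
(60,420,459): 60+420 > 459 → valid
(354,406,808): 354+406 ≤ 808 → not valid
4 of the 7 triples form a triangle.

4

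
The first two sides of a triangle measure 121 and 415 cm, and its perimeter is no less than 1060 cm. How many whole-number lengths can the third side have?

12

Triangle inequality: 294 < x < 536. Perimeter ≥ 1060 gives x ≥ 1060 − 121 − 415 = 524.
So 524 ≤ x < 536; integers 524 through 535: 12 values.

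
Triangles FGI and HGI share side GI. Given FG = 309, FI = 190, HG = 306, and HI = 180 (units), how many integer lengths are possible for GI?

359

From triangle FGI: 119 < GI < 499.
From triangle HGI: 126 < GI < 486.
Intersection: 126 < GI < 486, so integers 127 through 485: 359 values.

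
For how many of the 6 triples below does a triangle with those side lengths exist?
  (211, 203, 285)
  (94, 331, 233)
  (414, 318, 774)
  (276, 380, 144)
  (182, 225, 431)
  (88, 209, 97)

(203,211,285): 203+211 > 285 → valid
(94,233,331): 94+233 ≤ 331 → not valid
(318,414,774): 318+414 ≤ 774 → not valid
(144,276,380): 144+276 > 380 → valid
(182,225,431): 182+225 ≤ 431 → not valid
(88,97,209): 88+97 ≤ 209 → not valid
2 of the 6 triples form a triangle.

2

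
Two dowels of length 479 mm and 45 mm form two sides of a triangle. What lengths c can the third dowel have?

By the triangle inequality, c must be less than 479 + 45 = 524 and greater than |479 − 45| = 434.

434 < c < 524 (mm)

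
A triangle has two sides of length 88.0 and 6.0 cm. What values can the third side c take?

By the triangle inequality, c must be less than 88.0 + 6.0 = 94.0 and greater than |88.0 − 6.0| = 82.0.

82.0 < c < 94.0 (cm)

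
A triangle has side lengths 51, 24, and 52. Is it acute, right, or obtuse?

Compare the square of the longest side to the sum of squares of the other two: 24² + 51² = 3177 > 2704 = 52².

acute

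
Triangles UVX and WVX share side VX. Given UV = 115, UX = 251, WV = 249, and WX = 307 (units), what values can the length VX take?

From triangle UVX: |115 − 251| < VX < 115 + 251, i.e. 136 < VX < 366.
From triangle WVX: 58 < VX < 556.
Both must hold, so VX lies in the intersection.

136 < VX < 366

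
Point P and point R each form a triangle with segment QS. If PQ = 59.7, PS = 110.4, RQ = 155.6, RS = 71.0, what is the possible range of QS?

84.6 < QS < 170.1

From triangle PQS: |59.7 − 110.4| < QS < 59.7 + 110.4, i.e. 50.7 < QS < 170.1.
From triangle RQS: 84.6 < QS < 226.6.
Both must hold, so QS lies in the intersection.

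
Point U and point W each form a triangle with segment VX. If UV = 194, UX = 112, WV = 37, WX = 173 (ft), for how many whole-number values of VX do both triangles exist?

73

From triangle UVX: 82 < VX < 306.
From triangle WVX: 136 < VX < 210.
Intersection: 136 < VX < 210, so integers 137 through 209: 73 values.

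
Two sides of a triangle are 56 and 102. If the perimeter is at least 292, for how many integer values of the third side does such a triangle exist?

Triangle inequality: 46 < x < 158. Perimeter ≥ 292 gives x ≥ 292 − 56 − 102 = 134.
So 134 ≤ x < 158; integers 134 through 157: 24 values.

24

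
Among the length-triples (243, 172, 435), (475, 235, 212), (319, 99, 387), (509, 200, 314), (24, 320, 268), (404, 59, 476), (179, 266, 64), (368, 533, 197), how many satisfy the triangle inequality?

3

(172,243,435): 172+243 ≤ 435 → not valid
(212,235,475): 212+235 ≤ 475 → not valid
(99,319,387): 99+319 > 387 → valid
(200,314,509): 200+314 > 509 → valid
(24,268,320): 24+268 ≤ 320 → not valid
(59,404,476): 59+404 ≤ 476 → not valid
(64,179,266): 64+179 ≤ 266 → not valid
(197,368,533): 197+368 > 533 → valid
3 of the 8 triples form a triangle.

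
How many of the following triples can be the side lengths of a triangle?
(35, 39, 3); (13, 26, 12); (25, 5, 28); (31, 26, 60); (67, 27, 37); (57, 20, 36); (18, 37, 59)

1

(3,35,39): 3+35 ≤ 39 → not valid
(12,13,26): 12+13 ≤ 26 → not valid
(5,25,28): 5+25 > 28 → valid
(26,31,60): 26+31 ≤ 60 → not valid
(27,37,67): 27+37 ≤ 67 → not valid
(20,36,57): 20+36 ≤ 57 → not valid
(18,37,59): 18+37 ≤ 59 → not valid
1 of the 7 triples forms a triangle.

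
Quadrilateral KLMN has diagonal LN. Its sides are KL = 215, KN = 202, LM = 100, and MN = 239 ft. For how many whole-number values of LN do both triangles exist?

199

From triangle KLN: 13 < LN < 417.
From triangle MLN: 139 < LN < 339.
Intersection: 139 < LN < 339, so integers 140 through 338: 199 values.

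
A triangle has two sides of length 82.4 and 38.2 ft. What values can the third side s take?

44.2 < s < 120.6 (ft)

By the triangle inequality, s must be less than 82.4 + 38.2 = 120.6 and greater than |82.4 − 38.2| = 44.2.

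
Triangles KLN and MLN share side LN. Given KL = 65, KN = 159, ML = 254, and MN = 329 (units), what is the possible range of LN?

From triangle KLN: |65 − 159| < LN < 65 + 159, i.e. 94 < LN < 224.
From triangle MLN: 75 < LN < 583.
Both must hold, so LN lies in the intersection.

94 < LN < 224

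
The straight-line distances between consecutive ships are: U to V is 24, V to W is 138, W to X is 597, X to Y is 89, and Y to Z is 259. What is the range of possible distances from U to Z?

The maximum is all hops collinear in one direction: 24 + 138 + 597 + 89 + 259 = 1107.
The longest hop is 597; the others sum to 510. Folding the others back against it leaves at least 597 − 510 = 87.

87 ≤ UZ ≤ 1107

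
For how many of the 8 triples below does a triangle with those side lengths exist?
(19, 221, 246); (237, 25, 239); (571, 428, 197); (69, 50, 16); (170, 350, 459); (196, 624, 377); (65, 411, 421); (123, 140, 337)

4

(19,221,246): 19+221 ≤ 246 → not valid
(25,237,239): 25+237 > 239 → valid
(197,428,571): 197+428 > 571 → valid
(16,50,69): 16+50 ≤ 69 → not valid
(170,350,459): 170+350 > 459 → valid
(196,377,624): 196+377 ≤ 624 → not valid
(65,411,421): 65+411 > 421 → valid
(123,140,337): 123+140 ≤ 337 → not valid
4 of the 8 triples form a triangle.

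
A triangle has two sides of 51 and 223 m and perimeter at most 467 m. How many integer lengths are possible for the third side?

Triangle inequality: 172 < x < 274. Perimeter ≤ 467 gives x ≤ 467 − 51 − 223 = 193.
So 172 < x ≤ 193; integers 173 through 193: 21 values.

21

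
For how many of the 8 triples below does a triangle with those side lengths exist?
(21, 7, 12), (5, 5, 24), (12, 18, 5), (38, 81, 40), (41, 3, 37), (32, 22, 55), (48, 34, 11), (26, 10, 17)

1

(7,12,21): 7+12 ≤ 21 → not valid
(5,5,24): 5+5 ≤ 24 → not valid
(5,12,18): 5+12 ≤ 18 → not valid
(38,40,81): 38+40 ≤ 81 → not valid
(3,37,41): 3+37 ≤ 41 → not valid
(22,32,55): 22+32 ≤ 55 → not valid
(11,34,48): 11+34 ≤ 48 → not valid
(10,17,26): 10+17 > 26 → valid
1 of the 8 triples forms a triangle.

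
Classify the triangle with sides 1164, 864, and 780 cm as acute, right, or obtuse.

right

Compare the square of the longest side to the sum of squares of the other two: 780² + 864² = 1354896 = 1164².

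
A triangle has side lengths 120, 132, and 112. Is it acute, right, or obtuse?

acute

Compare the square of the longest side to the sum of squares of the other two: 112² + 120² = 26944 > 17424 = 132².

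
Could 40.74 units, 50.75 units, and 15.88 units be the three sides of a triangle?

The longest side is 50.75, and the other two sum to 56.62.
Since 56.62 > 50.75, the triangle inequality holds.

Yes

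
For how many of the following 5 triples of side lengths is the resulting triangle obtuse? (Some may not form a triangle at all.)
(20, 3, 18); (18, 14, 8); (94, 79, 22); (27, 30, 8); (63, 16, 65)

4

(20,3,18): 3²+18² = 333 < 400 = 20² → obtuse
(18,14,8): 8²+14² = 260 < 324 = 18² → obtuse
(94,79,22): 22²+79² = 6725 < 8836 = 94² → obtuse
(27,30,8): 8²+27² = 793 < 900 = 30² → obtuse
(63,16,65): 16²+63² = 4225 = 65² → right
4 of the 5 are obtuse.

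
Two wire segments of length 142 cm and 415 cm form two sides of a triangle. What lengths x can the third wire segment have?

By the triangle inequality, x must be less than 142 + 415 = 557 and greater than |142 − 415| = 273.

273 < x < 557 (cm)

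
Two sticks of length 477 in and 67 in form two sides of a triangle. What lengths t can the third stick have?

By the triangle inequality, t must be less than 477 + 67 = 544 and greater than |477 − 67| = 410.

410 < t < 544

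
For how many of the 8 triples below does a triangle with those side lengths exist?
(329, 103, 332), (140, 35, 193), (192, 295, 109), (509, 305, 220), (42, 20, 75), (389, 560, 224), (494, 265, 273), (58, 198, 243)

6

(103,329,332): 103+329 > 332 → valid
(35,140,193): 35+140 ≤ 193 → not valid
(109,192,295): 109+192 > 295 → valid
(220,305,509): 220+305 > 509 → valid
(20,42,75): 20+42 ≤ 75 → not valid
(224,389,560): 224+389 > 560 → valid
(265,273,494): 265+273 > 494 → valid
(58,198,243): 58+198 > 243 → valid
6 of the 8 triples form a triangle.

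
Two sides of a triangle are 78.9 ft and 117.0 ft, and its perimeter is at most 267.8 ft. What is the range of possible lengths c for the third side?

38.1 < c ≤ 71.9 ft

Triangle inequality alone gives 38.1 < c < 195.9.
The perimeter condition gives c ≤ 267.8 − 78.9 − 117.0 = 71.9.
Intersecting the two: 38.1 < c ≤ 71.9.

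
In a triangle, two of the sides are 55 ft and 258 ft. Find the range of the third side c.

By the triangle inequality, c must be less than 55 + 258 = 313 and greater than |55 − 258| = 203.

203 < c < 313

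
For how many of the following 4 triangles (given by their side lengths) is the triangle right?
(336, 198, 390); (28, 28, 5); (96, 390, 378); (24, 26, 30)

(336,198,390): 198²+336² = 152100 = 390² → right
(28,28,5): 5²+28² = 809 > 784 = 28² → acute
(96,390,378): 96²+378² = 152100 = 390² → right
(24,26,30): 24²+26² = 1252 > 900 = 30² → acute
2 of the 4 are right.

2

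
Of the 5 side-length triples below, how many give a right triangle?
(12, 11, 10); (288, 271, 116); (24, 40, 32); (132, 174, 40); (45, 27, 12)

1

(12,11,10): 10²+11² = 221 > 144 = 12² → acute
(288,271,116): 116²+271² = 86897 > 82944 = 288² → acute
(24,40,32): 24²+32² = 1600 = 40² → right
(132,174,40): 40+132 ≤ 174, not a triangle
(45,27,12): 12+27 ≤ 45, not a triangle
1 of the 5 is right.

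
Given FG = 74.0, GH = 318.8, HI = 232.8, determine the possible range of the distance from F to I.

12.0 ≤ FI ≤ 625.6

The maximum is all hops collinear in one direction: 74.0 + 318.8 + 232.8 = 625.6.
The longest hop is 318.8; the others sum to 306.8. Folding the others back against it leaves at least 318.8 − 306.8 = 12.0.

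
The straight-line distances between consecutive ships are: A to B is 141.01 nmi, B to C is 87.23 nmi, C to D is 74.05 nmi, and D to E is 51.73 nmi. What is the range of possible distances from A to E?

The maximum is all hops collinear in one direction: 141.01 + 87.23 + 74.05 + 51.73 = 354.02.
The longest hop is 141.01; the others sum to 213.01. Since 141.01 ≤ 213.01, the path can fold back on itself completely, so the minimum distance is 0.

0 ≤ AE ≤ 354.02 nmi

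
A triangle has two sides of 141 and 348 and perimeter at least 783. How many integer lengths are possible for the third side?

Triangle inequality: 207 < x < 489. Perimeter ≥ 783 gives x ≥ 783 − 141 − 348 = 294.
So 294 ≤ x < 489; integers 294 through 488: 195 values.

195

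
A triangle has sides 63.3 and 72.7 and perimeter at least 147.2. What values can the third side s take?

Triangle inequality alone gives 9.4 < s < 136.0.
The perimeter condition gives s ≥ 147.2 − 63.3 − 72.7 = 11.2.
Intersecting the two: 11.2 ≤ s < 136.0.

11.2 ≤ s < 136.0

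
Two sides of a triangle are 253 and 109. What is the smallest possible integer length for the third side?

145

The third side must be strictly greater than |253 − 109| = 144.
The smallest integer above 144 is 145.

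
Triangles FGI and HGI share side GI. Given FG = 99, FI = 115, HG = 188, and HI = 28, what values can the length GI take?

From triangle FGI: |99 − 115| < GI < 99 + 115, i.e. 16 < GI < 214.
From triangle HGI: 160 < GI < 216.
Both must hold, so GI lies in the intersection.

160 < GI < 214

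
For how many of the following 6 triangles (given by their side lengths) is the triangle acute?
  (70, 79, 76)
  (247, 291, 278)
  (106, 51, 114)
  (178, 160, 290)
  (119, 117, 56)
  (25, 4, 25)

5

(70,79,76): 70²+76² = 10676 > 6241 = 79² → acute
(247,291,278): 247²+278² = 138293 > 84681 = 291² → acute
(106,51,114): 51²+106² = 13837 > 12996 = 114² → acute
(178,160,290): 160²+178² = 57284 < 84100 = 290² → obtuse
(119,117,56): 56²+117² = 16825 > 14161 = 119² → acute
(25,4,25): 4²+25² = 641 > 625 = 25² → acute
5 of the 6 are acute.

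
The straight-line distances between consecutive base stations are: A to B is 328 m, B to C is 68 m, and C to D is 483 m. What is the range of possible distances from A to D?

The maximum is all hops collinear in one direction: 328 + 68 + 483 = 879.
The longest hop is 483; the others sum to 396. Folding the others back against it leaves at least 483 − 396 = 87.

87 ≤ AD ≤ 879 m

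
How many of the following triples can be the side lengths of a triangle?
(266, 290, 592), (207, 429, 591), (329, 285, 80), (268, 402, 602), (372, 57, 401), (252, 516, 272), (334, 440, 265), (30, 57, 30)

7

(266,290,592): 266+290 ≤ 592 → not valid
(207,429,591): 207+429 > 591 → valid
(80,285,329): 80+285 > 329 → valid
(268,402,602): 268+402 > 602 → valid
(57,372,401): 57+372 > 401 → valid
(252,272,516): 252+272 > 516 → valid
(265,334,440): 265+334 > 440 → valid
(30,30,57): 30+30 > 57 → valid
7 of the 8 triples form a triangle.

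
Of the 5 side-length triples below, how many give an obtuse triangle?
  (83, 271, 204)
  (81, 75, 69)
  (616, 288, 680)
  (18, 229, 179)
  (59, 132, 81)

2

(83,271,204): 83²+204² = 48505 < 73441 = 271² → obtuse
(81,75,69): 69²+75² = 10386 > 6561 = 81² → acute
(616,288,680): 288²+616² = 462400 = 680² → right
(18,229,179): 18+179 ≤ 229, not a triangle
(59,132,81): 59²+81² = 10042 < 17424 = 132² → obtuse
2 of the 5 are obtuse.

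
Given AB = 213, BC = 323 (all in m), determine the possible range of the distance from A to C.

By the triangle inequality, |213 − 323| ≤ AC ≤ 213 + 323.

110 ≤ AC ≤ 536 m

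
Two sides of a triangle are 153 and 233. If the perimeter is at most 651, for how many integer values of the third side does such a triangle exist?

Triangle inequality: 80 < x < 386. Perimeter ≤ 651 gives x ≤ 651 − 153 − 233 = 265.
So 80 < x ≤ 265; integers 81 through 265: 185 values.

185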